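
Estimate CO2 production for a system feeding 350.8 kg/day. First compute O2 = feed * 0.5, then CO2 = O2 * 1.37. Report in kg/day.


O2 = 350.8 * 0.5 = 175.4
CO2 = 175.4 * 1.37 = 240.298

240.298 kg/day


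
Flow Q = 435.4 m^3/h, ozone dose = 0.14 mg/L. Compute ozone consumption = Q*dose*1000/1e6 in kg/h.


O3 demand (mg/h) = Q * dose * 1000 = 435.4 * 0.14 * 1000 = 60956 mg/h
Convert mg to kg: 60956 / 1e6 = 0.060956 kg/h

0.060956 kg/h


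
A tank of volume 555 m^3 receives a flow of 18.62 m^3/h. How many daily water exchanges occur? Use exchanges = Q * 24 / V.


Daily flow volume = 18.62 m^3/h * 24 h = 446.88 m^3/day
Exchanges = daily flow / tank volume = 446.88 / 555 = 0.805189 exchanges/day

0.805189 exchanges/day


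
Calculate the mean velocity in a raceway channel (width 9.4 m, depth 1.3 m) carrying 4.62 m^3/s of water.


Cross-sectional area = W * d = 9.4 * 1.3 = 12.22 m^2
Velocity = Q / A = 4.62 / 12.22 = 0.378069 m/s

0.378069 m/s


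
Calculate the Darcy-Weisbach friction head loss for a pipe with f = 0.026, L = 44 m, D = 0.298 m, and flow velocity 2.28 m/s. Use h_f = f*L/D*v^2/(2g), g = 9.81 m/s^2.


v^2 = 2.28^2 = 5.1984 m^2/s^2
L/D = 44/0.298 = 147.65101
h_f = f*(L/D)*v^2/(2g) = 0.026 * 147.65101 * 5.1984 / 19.62 = 1.01714 m

1.01714 m


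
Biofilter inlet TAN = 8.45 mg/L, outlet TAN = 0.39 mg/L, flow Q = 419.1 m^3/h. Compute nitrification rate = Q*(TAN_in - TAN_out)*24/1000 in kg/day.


Concentration drop: TAN_in - TAN_out = 8.45 - 0.39 = 8.06 mg/L
Hourly TAN removed = Q * dTAN = 419.1 m^3/h * 8.06 mg/L = 3377.946 g/h  (m^3/h * mg/L = g/h)
Daily TAN removed = 3377.946 * 24 = 81070.704 g/day
Convert to kg/day: 81070.704 / 1000 = 81.070704 kg/day

81.070704 kg/day


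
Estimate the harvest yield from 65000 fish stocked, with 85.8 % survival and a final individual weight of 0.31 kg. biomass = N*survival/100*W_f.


Survivors = 65000 * 85.8/100 = 55770 fish
Harvest biomass = survivors * W_f = 55770 * 0.31 = 17288.7 kg

17288.7 kg


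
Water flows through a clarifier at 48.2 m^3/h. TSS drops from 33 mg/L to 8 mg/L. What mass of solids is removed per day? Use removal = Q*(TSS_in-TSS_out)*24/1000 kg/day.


Concentration drop: TSS_in - TSS_out = 33 - 8 = 25 mg/L
Hourly solids removed = Q * dTSS = 48.2 m^3/h * 25 mg/L = 1205 g/h  (m^3/h * mg/L = g/h)
Daily solids removed = 1205 * 24 = 28920 g/day
Convert g to kg: 28920 / 1000 = 28.92 kg/day

28.92 kg/day


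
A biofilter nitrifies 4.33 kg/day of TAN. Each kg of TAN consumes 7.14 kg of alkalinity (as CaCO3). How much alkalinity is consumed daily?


Alkalinity factor: 7.14 kg CaCO3 consumed per kg TAN nitrified
alk = 4.33 kg TAN * 7.14 = 30.9162 kg CaCO3/day

30.9162 kg CaCO3/day


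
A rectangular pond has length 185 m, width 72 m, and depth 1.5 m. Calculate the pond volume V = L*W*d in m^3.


Base area = L * W = 185 * 72 = 13320 m^2
Volume = area * depth = 13320 * 1.5 = 19980 m^3

19980 m^3


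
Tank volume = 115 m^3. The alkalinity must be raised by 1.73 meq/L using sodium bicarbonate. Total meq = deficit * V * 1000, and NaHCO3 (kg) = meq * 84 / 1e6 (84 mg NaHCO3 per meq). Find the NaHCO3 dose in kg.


Tank volume in L = 115 m^3 * 1000 = 115000 L
Total meq required = 1.73 meq/L * 115000 L = 198950 meq
NaHCO3 mass = 198950 meq * 84 mg/meq / 1e6 = 16.7118 kg

16.7118 kg


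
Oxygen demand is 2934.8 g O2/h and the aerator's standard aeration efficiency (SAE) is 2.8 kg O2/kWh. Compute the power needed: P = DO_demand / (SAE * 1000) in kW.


SAE in g O2/kWh = 2.8 * 1000 = 2800 g/kWh
P = DO_demand / SAE_g = 2934.8 / 2800 = 1.04814 kW

1.04814 kW


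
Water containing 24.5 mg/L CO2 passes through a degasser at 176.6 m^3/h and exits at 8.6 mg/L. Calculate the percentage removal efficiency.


CO2_out / CO2_in = 8.6 / 24.5 = 0.35102041
Fraction remaining = 0.35102041
efficiency = (1 - 0.35102041) * 100 = 64.898 %

64.898 %


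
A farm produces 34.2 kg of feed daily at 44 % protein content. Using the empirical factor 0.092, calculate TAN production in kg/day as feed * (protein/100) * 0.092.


Protein in feed = 34.2 * 44/100 = 15.048 kg/day
TAN = protein * 0.092 = 15.048 * 0.092 = 1.384416 kg/day

1.384416 kg/day


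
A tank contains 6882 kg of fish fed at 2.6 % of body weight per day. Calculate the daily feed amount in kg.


Feeding rate fraction = 2.6% / 100 = 0.026
Daily feed = 6882 kg * 0.026 = 178.932 kg/day

178.932 kg/day


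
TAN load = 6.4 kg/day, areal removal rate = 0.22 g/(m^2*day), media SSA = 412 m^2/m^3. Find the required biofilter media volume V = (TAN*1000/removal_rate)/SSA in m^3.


A = 6.4*1000 / 0.22 = 29090.909 m^2
V = 29090.909 / 412 = 70.609

70.609 m^3


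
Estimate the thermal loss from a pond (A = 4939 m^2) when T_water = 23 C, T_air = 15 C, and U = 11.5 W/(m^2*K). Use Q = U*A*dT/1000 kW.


Temperature difference dT = 23 - 15 = 8 K
Heat loss (W) = U * A * dT = 11.5 * 4939 * 8 = 454388 W
Convert to kW: 454388 / 1000 = 454.388 kW

454.388 kW


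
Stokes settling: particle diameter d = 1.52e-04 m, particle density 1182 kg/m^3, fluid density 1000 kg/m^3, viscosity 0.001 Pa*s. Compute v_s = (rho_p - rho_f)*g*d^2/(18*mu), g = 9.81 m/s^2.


Density difference: rho_p - rho_f = 1182 - 1000 = 182 kg/m^3
d^2 = (1.52e-04)^2 = 2.3104e-08 m^2
Numerator = (rho_p - rho_f) * g * d^2 = 182 * 9.81 * 2.3104e-08 = 4.1250344e-05
Denominator = 18 * mu = 18 * 0.001 = 0.018
v_s = 4.1250344e-05 / 0.018 = 0.00229169 m/s
Check: Re = rho_f * v_s * d / mu = 1000 * 0.00229169 * 1.52e-04 / 0.001 = 0.348 < 1, so Stokes' law applies.

0.00229169 m/s


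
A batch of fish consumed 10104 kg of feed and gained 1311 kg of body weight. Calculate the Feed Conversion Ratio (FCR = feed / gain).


FCR = feed consumed / weight gained
FCR = 10104 kg / 1311 kg = 7.70709

7.70709


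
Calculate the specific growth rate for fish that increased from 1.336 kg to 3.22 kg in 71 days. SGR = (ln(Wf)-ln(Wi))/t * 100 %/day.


ln(W_f) = ln(3.22) = 1.1693814
ln(W_i) = ln(1.336) = 0.28968008
ln(W_f) - ln(W_i) = 1.1693814 - 0.28968008 = 0.87970132
SGR = 0.87970132 / 71 * 100 = 1.23902 %/day

1.23902 %/day


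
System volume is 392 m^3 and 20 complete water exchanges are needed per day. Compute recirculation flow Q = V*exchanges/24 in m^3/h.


Daily recirculation volume = 392 m^3 * 20 = 7840 m^3/day
Flow rate Q = daily volume / 24 h = 7840 / 24 = 326.667 m^3/h

326.667 m^3/h


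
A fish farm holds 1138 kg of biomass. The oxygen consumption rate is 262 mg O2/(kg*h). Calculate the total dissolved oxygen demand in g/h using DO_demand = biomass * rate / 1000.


Total O2 consumption (mg/h) = 1138 kg * 262 mg/(kg*h) = 298156 mg/h
Convert to g/h: 298156 / 1000 = 298.156 g/h

298.156 g/h


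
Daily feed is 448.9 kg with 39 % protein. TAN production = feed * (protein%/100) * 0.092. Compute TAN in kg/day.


Protein in feed = 448.9 * 39/100 = 175.071 kg/day
TAN = protein * 0.092 = 175.071 * 0.092 = 16.106532 kg/day

16.106532 kg/day


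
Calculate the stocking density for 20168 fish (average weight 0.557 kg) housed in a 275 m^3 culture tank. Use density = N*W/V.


Total biomass = 20168 fish * 0.557 kg = 11233.576 kg
Density = total biomass / volume = 11233.576 / 275 = 40.8494 kg/m^3

40.8494 kg/m^3


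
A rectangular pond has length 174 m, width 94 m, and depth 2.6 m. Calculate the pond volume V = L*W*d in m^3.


Base area = L * W = 174 * 94 = 16356 m^2
Volume = area * depth = 16356 * 2.6 = 42525.6 m^3

42525.6 m^3


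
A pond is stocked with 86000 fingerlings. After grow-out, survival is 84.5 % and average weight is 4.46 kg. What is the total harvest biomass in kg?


Survivors = 86000 * 84.5/100 = 72670 fish
Harvest biomass = survivors * W_f = 72670 * 4.46 = 324108.2 kg

324108.2 kg


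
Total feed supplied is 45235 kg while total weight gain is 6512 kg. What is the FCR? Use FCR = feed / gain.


FCR = feed consumed / weight gained
FCR = 45235 kg / 6512 kg = 6.94641

6.94641


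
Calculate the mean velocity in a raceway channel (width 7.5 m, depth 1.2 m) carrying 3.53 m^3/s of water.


Cross-sectional area = W * d = 7.5 * 1.2 = 9 m^2
Velocity = Q / A = 3.53 / 9 = 0.392222 m/s

0.392222 m/s


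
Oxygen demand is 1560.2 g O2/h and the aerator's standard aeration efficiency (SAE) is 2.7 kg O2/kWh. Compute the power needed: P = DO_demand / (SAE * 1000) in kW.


SAE in g O2/kWh = 2.7 * 1000 = 2700 g/kWh
P = DO_demand / SAE_g = 1560.2 / 2700 = 0.577852 kW

0.577852 kW


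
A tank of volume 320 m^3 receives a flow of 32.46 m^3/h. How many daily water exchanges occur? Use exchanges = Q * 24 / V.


Daily flow volume = 32.46 m^3/h * 24 h = 779.04 m^3/day
Exchanges = daily flow / tank volume = 779.04 / 320 = 2.4345 exchanges/day

2.4345 exchanges/day


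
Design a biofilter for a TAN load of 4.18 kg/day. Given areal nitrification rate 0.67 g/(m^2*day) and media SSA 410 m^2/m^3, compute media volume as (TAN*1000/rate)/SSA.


A = 4.18*1000 / 0.67 = 6238.806 m^2
V = 6238.806 / 410 = 15.2166

15.2166 m^3


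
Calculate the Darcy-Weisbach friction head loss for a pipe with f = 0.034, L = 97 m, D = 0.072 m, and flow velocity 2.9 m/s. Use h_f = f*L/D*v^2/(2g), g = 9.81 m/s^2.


v^2 = 2.9^2 = 8.41 m^2/s^2
L/D = 97/0.072 = 1347.2222
h_f = f*(L/D)*v^2/(2g) = 0.034 * 1347.2222 * 8.41 / 19.62 = 19.6343 m

19.6343 m


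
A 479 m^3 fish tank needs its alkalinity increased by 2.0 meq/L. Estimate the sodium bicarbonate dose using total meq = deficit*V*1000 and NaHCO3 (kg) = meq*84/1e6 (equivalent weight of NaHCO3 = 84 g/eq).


Tank volume in L = 479 m^3 * 1000 = 479000 L
Total meq required = 2.0 meq/L * 479000 L = 958000 meq
NaHCO3 mass = 958000 meq * 84 mg/meq / 1e6 = 80.472 kg

80.472 kg


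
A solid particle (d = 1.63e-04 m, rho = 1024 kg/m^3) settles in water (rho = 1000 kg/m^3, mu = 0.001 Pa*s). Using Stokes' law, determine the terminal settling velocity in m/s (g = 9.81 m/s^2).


Density difference: rho_p - rho_f = 1024 - 1000 = 24 kg/m^3
d^2 = (1.63e-04)^2 = 2.6569e-08 m^2
Numerator = (rho_p - rho_f) * g * d^2 = 24 * 9.81 * 2.6569e-08 = 6.2554054e-06
Denominator = 18 * mu = 18 * 0.001 = 0.018
v_s = 6.2554054e-06 / 0.018 = 3.47523e-04 m/s
Check: Re = rho_f * v_s * d / mu = 1000 * 3.47523e-04 * 1.63e-04 / 0.001 = 0.0566 < 1, so Stokes' law applies.

3.47523e-04 m/s


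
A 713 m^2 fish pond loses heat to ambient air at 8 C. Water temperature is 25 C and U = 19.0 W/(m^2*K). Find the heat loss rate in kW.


Temperature difference dT = 25 - 8 = 17 K
Heat loss (W) = U * A * dT = 19.0 * 713 * 17 = 230299 W
Convert to kW: 230299 / 1000 = 230.299 kW

230.299 kW


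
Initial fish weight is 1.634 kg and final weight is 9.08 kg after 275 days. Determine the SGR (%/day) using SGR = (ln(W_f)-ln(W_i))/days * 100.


ln(W_f) = ln(9.08) = 2.2060742
ln(W_i) = ln(1.634) = 0.491031
ln(W_f) - ln(W_i) = 2.2060742 - 0.491031 = 1.7150432
SGR = 1.7150432 / 275 * 100 = 0.623652 %/day

0.623652 %/day


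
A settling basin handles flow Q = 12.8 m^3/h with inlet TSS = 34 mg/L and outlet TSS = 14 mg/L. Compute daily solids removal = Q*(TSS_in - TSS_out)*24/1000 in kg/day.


Concentration drop: TSS_in - TSS_out = 34 - 14 = 20 mg/L
Hourly solids removed = Q * dTSS = 12.8 m^3/h * 20 mg/L = 256 g/h  (m^3/h * mg/L = g/h)
Daily solids removed = 256 * 24 = 6144 g/day
Convert g to kg: 6144 / 1000 = 6.144 kg/day

6.144 kg/day


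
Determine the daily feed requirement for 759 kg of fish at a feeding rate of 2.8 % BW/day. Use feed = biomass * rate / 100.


Feeding rate fraction = 2.8% / 100 = 0.028
Daily feed = 759 kg * 0.028 = 21.252 kg/day

21.252 kg/day


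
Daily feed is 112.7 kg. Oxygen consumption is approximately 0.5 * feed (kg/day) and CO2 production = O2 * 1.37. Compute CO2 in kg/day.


O2 = 112.7 * 0.5 = 56.35
CO2 = 56.35 * 1.37 = 77.1995

77.1995 kg/day


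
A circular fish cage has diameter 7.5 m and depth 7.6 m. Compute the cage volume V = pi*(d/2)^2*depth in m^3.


r = d/2 = 7.5/2 = 3.75 m
Base area = pi*r^2 = pi*3.75^2 = 44.178647 m^2
Volume = 44.178647 * 7.6 = 335.758 m^3

335.758 m^3


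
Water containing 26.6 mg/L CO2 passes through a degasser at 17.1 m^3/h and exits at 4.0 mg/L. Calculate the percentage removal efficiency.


CO2_out / CO2_in = 4.0 / 26.6 = 0.15037594
Fraction remaining = 0.15037594
efficiency = (1 - 0.15037594) * 100 = 84.9624 %

84.9624 %


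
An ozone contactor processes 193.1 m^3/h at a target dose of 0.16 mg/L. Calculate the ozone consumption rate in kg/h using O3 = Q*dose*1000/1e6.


O3 demand (mg/h) = Q * dose * 1000 = 193.1 * 0.16 * 1000 = 30896 mg/h
Convert mg to kg: 30896 / 1e6 = 0.030896 kg/h

0.030896 kg/h


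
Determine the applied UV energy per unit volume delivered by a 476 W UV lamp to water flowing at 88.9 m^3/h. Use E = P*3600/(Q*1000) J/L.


Energy delivered per hour = 476 W * 3600 s = 1713600 J/h
Volume treated per hour = 88.9 m^3/h * 1000 = 88900 L/h
dose = 1713600 / 88900 = 19.2756 J/L

19.2756 J/L


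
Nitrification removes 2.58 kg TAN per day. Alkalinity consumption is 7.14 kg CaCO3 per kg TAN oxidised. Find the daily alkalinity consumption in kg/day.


Alkalinity factor: 7.14 kg CaCO3 consumed per kg TAN nitrified
alk = 2.58 kg TAN * 7.14 = 18.4212 kg CaCO3/day

18.4212 kg CaCO3/day


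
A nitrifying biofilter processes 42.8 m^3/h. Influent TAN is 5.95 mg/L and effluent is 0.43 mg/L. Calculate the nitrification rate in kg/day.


Concentration drop: TAN_in - TAN_out = 5.95 - 0.43 = 5.52 mg/L
Hourly TAN removed = Q * dTAN = 42.8 m^3/h * 5.52 mg/L = 236.256 g/h  (m^3/h * mg/L = g/h)
Daily TAN removed = 236.256 * 24 = 5670.144 g/day
Convert to kg/day: 5670.144 / 1000 = 5.670144 kg/day

5.670144 kg/day


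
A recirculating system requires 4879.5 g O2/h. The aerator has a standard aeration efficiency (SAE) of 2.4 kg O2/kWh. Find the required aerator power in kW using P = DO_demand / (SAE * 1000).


SAE in g O2/kWh = 2.4 * 1000 = 2400 g/kWh
P = DO_demand / SAE_g = 4879.5 / 2400 = 2.03313 kW

2.03313 kW


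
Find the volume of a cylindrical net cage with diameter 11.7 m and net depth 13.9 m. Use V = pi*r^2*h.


r = d/2 = 11.7/2 = 5.85 m
Base area = pi*r^2 = pi*5.85^2 = 107.51315 m^2
Volume = 107.51315 * 13.9 = 1494.43 m^3

1494.43 m^3


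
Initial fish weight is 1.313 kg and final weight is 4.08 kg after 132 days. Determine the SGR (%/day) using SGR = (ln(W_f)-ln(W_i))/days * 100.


ln(W_f) = ln(4.08) = 1.406097
ln(W_i) = ln(1.313) = 0.2723146
ln(W_f) - ln(W_i) = 1.406097 - 0.2723146 = 1.1337824
SGR = 1.1337824 / 132 * 100 = 0.858926 %/day

0.858926 %/day


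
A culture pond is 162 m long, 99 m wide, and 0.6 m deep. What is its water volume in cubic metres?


Base area = L * W = 162 * 99 = 16038 m^2
Volume = area * depth = 16038 * 0.6 = 9622.8 m^3

9622.8 m^3


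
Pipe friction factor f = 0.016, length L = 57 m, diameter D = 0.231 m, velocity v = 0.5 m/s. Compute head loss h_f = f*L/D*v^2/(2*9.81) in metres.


v^2 = 0.5^2 = 0.25 m^2/s^2
L/D = 57/0.231 = 246.75325
h_f = f*(L/D)*v^2/(2g) = 0.016 * 246.75325 * 0.25 / 19.62 = 0.0503065 m

0.0503065 m


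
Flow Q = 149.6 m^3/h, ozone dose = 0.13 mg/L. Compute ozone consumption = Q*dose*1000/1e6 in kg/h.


O3 demand (mg/h) = Q * dose * 1000 = 149.6 * 0.13 * 1000 = 19448 mg/h
Convert mg to kg: 19448 / 1e6 = 0.019448 kg/h

0.019448 kg/h


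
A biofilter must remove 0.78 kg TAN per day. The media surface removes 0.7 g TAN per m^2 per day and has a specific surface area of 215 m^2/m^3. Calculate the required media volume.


A = 0.78*1000 / 0.7 = 1114.2857 m^2
V = 1114.2857 / 215 = 5.18272

5.18272 m^3


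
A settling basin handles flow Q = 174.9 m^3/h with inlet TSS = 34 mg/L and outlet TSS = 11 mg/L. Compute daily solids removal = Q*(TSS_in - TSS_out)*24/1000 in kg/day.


Concentration drop: TSS_in - TSS_out = 34 - 11 = 23 mg/L
Hourly solids removed = Q * dTSS = 174.9 m^3/h * 23 mg/L = 4022.7 g/h  (m^3/h * mg/L = g/h)
Daily solids removed = 4022.7 * 24 = 96544.8 g/day
Convert g to kg: 96544.8 / 1000 = 96.5448 kg/day

96.5448 kg/day


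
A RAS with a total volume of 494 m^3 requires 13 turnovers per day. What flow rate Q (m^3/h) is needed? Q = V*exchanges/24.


Daily recirculation volume = 494 m^3 * 13 = 6422 m^3/day
Flow rate Q = daily volume / 24 h = 6422 / 24 = 267.583 m^3/h

267.583 m^3/h


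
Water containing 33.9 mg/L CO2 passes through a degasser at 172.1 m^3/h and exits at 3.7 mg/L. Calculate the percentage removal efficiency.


CO2_out / CO2_in = 3.7 / 33.9 = 0.10914454
Fraction remaining = 0.10914454
efficiency = (1 - 0.10914454) * 100 = 89.0855 %

89.0855 %


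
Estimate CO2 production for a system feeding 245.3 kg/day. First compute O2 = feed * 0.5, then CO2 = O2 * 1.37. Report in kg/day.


O2 = 245.3 * 0.5 = 122.65
CO2 = 122.65 * 1.37 = 168.0305

168.0305 kg/day


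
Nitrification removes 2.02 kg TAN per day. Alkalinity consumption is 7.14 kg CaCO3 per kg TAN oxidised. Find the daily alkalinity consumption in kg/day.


Alkalinity factor: 7.14 kg CaCO3 consumed per kg TAN nitrified
alk = 2.02 kg TAN * 7.14 = 14.4228 kg CaCO3/day

14.4228 kg CaCO3/day


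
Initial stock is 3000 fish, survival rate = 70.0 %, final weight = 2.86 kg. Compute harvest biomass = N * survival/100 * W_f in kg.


Survivors = 3000 * 70.0/100 = 2100 fish
Harvest biomass = survivors * W_f = 2100 * 2.86 = 6006 kg

6006 kg


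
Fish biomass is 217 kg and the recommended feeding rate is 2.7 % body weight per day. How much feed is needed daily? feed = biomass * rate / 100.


Feeding rate fraction = 2.7% / 100 = 0.027
Daily feed = 217 kg * 0.027 = 5.859 kg/day

5.859 kg/day


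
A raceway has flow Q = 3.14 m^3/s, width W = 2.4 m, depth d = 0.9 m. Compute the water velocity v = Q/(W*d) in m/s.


Cross-sectional area = W * d = 2.4 * 0.9 = 2.16 m^2
Velocity = Q / A = 3.14 / 2.16 = 1.4537 m/s

1.4537 m/s


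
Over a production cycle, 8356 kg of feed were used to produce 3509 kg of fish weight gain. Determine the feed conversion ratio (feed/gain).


FCR = feed consumed / weight gained
FCR = 8356 kg / 3509 kg = 2.38131

2.38131


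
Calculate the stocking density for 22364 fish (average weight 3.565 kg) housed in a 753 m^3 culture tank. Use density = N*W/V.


Total biomass = 22364 fish * 3.565 kg = 79727.66 kg
Density = total biomass / volume = 79727.66 / 753 = 105.88 kg/m^3

105.88 kg/m^3


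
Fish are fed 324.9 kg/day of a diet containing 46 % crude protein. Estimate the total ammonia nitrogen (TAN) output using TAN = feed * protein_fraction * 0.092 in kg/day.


Protein in feed = 324.9 * 46/100 = 149.454 kg/day
TAN = protein * 0.092 = 149.454 * 0.092 = 13.749768 kg/day

13.749768 kg/day


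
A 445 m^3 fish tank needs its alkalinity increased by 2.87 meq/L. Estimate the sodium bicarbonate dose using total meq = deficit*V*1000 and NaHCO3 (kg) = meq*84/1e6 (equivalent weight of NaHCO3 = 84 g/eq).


Tank volume in L = 445 m^3 * 1000 = 445000 L
Total meq required = 2.87 meq/L * 445000 L = 1277150 meq
NaHCO3 mass = 1277150 meq * 84 mg/meq / 1e6 = 107.281 kg

107.281 kg


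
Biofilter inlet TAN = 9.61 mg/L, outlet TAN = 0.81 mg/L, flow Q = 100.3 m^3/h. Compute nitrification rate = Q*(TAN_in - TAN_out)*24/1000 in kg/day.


Concentration drop: TAN_in - TAN_out = 9.61 - 0.81 = 8.8 mg/L
Hourly TAN removed = Q * dTAN = 100.3 m^3/h * 8.8 mg/L = 882.64 g/h  (m^3/h * mg/L = g/h)
Daily TAN removed = 882.64 * 24 = 21183.36 g/day
Convert to kg/day: 21183.36 / 1000 = 21.18336 kg/day

21.18336 kg/day


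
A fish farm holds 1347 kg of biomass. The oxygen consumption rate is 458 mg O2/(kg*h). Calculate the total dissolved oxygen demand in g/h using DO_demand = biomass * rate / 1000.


Total O2 consumption (mg/h) = 1347 kg * 458 mg/(kg*h) = 616926 mg/h
Convert to g/h: 616926 / 1000 = 616.926 g/h

616.926 g/h


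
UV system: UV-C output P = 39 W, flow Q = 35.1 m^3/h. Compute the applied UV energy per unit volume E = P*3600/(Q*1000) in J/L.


Energy delivered per hour = 39 W * 3600 s = 140400 J/h
Volume treated per hour = 35.1 m^3/h * 1000 = 35100 L/h
dose = 140400 / 35100 = 4 J/L

4 J/L


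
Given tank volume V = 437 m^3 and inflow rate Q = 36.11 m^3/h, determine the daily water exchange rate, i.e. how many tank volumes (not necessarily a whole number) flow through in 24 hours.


Daily flow volume = 36.11 m^3/h * 24 h = 866.64 m^3/day
Exchanges = daily flow / tank volume = 866.64 / 437 = 1.98316 exchanges/day

1.98316 exchanges/day


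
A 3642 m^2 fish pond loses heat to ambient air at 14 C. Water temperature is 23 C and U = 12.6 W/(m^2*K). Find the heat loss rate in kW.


Temperature difference dT = 23 - 14 = 9 K
Heat loss (W) = U * A * dT = 12.6 * 3642 * 9 = 413002.8 W
Convert to kW: 413002.8 / 1000 = 413.0028 kW

413.0028 kW


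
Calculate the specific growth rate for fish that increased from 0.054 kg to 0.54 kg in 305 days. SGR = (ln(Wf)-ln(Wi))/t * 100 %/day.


ln(W_f) = ln(0.54) = -0.61618614
ln(W_i) = ln(0.054) = -2.9187712
ln(W_f) - ln(W_i) = -0.61618614 - -2.9187712 = 2.3025851
SGR = 2.3025851 / 305 * 100 = 0.754946 %/day

0.754946 %/day


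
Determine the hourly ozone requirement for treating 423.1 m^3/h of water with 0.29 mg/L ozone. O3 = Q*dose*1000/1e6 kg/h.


O3 demand (mg/h) = Q * dose * 1000 = 423.1 * 0.29 * 1000 = 122699 mg/h
Convert mg to kg: 122699 / 1e6 = 0.122699 kg/h

0.122699 kg/h


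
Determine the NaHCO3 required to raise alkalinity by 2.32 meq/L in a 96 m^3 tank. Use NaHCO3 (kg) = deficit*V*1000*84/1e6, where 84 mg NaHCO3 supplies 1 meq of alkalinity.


Tank volume in L = 96 m^3 * 1000 = 96000 L
Total meq required = 2.32 meq/L * 96000 L = 222720 meq
NaHCO3 mass = 222720 meq * 84 mg/meq / 1e6 = 18.7085 kg

18.7085 kg


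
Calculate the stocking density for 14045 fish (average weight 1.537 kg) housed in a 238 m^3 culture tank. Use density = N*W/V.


Total biomass = 14045 fish * 1.537 kg = 21587.165 kg
Density = total biomass / volume = 21587.165 / 238 = 90.7024 kg/m^3

90.7024 kg/m^3


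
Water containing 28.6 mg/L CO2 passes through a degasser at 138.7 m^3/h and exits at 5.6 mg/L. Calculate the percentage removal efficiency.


CO2_out / CO2_in = 5.6 / 28.6 = 0.1958042
Fraction remaining = 0.1958042
efficiency = (1 - 0.1958042) * 100 = 80.4196 %

80.4196 %


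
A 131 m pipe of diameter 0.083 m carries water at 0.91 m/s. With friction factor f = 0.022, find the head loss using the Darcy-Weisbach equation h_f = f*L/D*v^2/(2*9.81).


v^2 = 0.91^2 = 0.8281 m^2/s^2
L/D = 131/0.083 = 1578.3133
h_f = f*(L/D)*v^2/(2g) = 0.022 * 1578.3133 * 0.8281 / 19.62 = 1.46555 m

1.46555 m


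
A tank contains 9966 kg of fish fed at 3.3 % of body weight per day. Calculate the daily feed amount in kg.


Feeding rate fraction = 3.3% / 100 = 0.033
Daily feed = 9966 kg * 0.033 = 328.878 kg/day

328.878 kg/day


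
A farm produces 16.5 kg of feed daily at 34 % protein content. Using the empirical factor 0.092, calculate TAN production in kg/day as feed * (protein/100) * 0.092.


Protein in feed = 16.5 * 34/100 = 5.61 kg/day
TAN = protein * 0.092 = 5.61 * 0.092 = 0.51612 kg/day

0.51612 kg/day


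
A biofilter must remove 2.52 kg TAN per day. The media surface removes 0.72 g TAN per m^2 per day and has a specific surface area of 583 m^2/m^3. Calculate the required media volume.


A = 2.52*1000 / 0.72 = 3500 m^2
V = 3500 / 583 = 6.00343

6.00343 m^3


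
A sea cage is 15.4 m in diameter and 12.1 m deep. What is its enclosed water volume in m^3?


r = d/2 = 15.4/2 = 7.7 m
Base area = pi*r^2 = pi*7.7^2 = 186.26503 m^2
Volume = 186.26503 * 12.1 = 2253.81 m^3

2253.81 m^3


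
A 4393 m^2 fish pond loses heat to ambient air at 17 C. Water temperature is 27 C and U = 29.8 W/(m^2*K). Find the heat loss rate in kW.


Temperature difference dT = 27 - 17 = 10 K
Heat loss (W) = U * A * dT = 29.8 * 4393 * 10 = 1309114 W
Convert to kW: 1309114 / 1000 = 1309.114 kW

1309.114 kW


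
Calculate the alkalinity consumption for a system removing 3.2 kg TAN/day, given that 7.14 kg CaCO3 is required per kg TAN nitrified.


Alkalinity factor: 7.14 kg CaCO3 consumed per kg TAN nitrified
alk = 3.2 kg TAN * 7.14 = 22.848 kg CaCO3/day

22.848 kg CaCO3/day


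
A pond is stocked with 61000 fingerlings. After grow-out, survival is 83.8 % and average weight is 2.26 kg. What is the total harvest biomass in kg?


Survivors = 61000 * 83.8/100 = 51118 fish
Harvest biomass = survivors * W_f = 51118 * 2.26 = 115526.68 kg

115526.68 kg


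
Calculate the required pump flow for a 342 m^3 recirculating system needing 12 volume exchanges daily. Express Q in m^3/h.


Daily recirculation volume = 342 m^3 * 12 = 4104 m^3/day
Flow rate Q = daily volume / 24 h = 4104 / 24 = 171 m^3/h

171 m^3/h


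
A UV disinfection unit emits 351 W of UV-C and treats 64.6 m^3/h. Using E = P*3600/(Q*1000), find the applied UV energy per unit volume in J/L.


Energy delivered per hour = 351 W * 3600 s = 1263600 J/h
Volume treated per hour = 64.6 m^3/h * 1000 = 64600 L/h
dose = 1263600 / 64600 = 19.5604 J/L

19.5604 J/L


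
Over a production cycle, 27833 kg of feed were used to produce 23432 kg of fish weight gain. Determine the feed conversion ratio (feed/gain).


FCR = feed consumed / weight gained
FCR = 27833 kg / 23432 kg = 1.18782

1.18782


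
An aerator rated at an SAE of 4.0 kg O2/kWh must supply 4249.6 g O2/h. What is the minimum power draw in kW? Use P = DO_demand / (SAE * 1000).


SAE in g O2/kWh = 4.0 * 1000 = 4000 g/kWh
P = DO_demand / SAE_g = 4249.6 / 4000 = 1.0624 kW

1.0624 kW


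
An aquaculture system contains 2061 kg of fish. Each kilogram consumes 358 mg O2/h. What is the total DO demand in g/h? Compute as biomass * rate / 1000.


Total O2 consumption (mg/h) = 2061 kg * 358 mg/(kg*h) = 737838 mg/h
Convert to g/h: 737838 / 1000 = 737.838 g/h

737.838 g/h


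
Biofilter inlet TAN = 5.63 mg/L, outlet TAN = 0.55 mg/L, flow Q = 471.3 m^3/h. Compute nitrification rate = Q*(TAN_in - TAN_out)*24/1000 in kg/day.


Concentration drop: TAN_in - TAN_out = 5.63 - 0.55 = 5.08 mg/L
Hourly TAN removed = Q * dTAN = 471.3 m^3/h * 5.08 mg/L = 2394.204 g/h  (m^3/h * mg/L = g/h)
Daily TAN removed = 2394.204 * 24 = 57460.896 g/day
Convert to kg/day: 57460.896 / 1000 = 57.460896 kg/day

57.460896 kg/day


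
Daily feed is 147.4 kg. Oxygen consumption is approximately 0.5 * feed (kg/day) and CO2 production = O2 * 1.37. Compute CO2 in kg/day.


O2 = 147.4 * 0.5 = 73.7
CO2 = 73.7 * 1.37 = 100.969

100.969 kg/day


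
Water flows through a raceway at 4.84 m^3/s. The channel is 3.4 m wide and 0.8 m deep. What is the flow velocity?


Cross-sectional area = W * d = 3.4 * 0.8 = 2.72 m^2
Velocity = Q / A = 4.84 / 2.72 = 1.77941 m/s

1.77941 m/s


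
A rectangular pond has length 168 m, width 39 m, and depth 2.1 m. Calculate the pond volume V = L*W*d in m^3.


Base area = L * W = 168 * 39 = 6552 m^2
Volume = area * depth = 6552 * 2.1 = 13759.2 m^3

13759.2 m^3


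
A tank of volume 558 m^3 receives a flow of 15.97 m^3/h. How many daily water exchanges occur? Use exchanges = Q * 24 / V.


Daily flow volume = 15.97 m^3/h * 24 h = 383.28 m^3/day
Exchanges = daily flow / tank volume = 383.28 / 558 = 0.686882 exchanges/day

0.686882 exchanges/day


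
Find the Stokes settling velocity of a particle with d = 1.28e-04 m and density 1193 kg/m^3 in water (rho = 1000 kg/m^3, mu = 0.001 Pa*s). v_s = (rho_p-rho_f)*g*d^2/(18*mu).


Density difference: rho_p - rho_f = 1193 - 1000 = 193 kg/m^3
d^2 = (1.28e-04)^2 = 1.6384e-08 m^2
Numerator = (rho_p - rho_f) * g * d^2 = 193 * 9.81 * 1.6384e-08 = 3.1020319e-05
Denominator = 18 * mu = 18 * 0.001 = 0.018
v_s = 3.1020319e-05 / 0.018 = 0.00172335 m/s
Check: Re = rho_f * v_s * d / mu = 1000 * 0.00172335 * 1.28e-04 / 0.001 = 0.221 < 1, so Stokes' law applies.

0.00172335 m/s


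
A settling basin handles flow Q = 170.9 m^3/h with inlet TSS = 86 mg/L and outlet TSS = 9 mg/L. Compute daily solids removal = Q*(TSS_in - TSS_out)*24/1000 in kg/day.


Concentration drop: TSS_in - TSS_out = 86 - 9 = 77 mg/L
Hourly solids removed = Q * dTSS = 170.9 m^3/h * 77 mg/L = 13159.3 g/h  (m^3/h * mg/L = g/h)
Daily solids removed = 13159.3 * 24 = 315823.2 g/day
Convert g to kg: 315823.2 / 1000 = 315.8232 kg/day

315.8232 kg/day


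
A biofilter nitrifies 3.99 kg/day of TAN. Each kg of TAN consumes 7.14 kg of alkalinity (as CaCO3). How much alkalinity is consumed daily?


Alkalinity factor: 7.14 kg CaCO3 consumed per kg TAN nitrified
alk = 3.99 kg TAN * 7.14 = 28.4886 kg CaCO3/day

28.4886 kg CaCO3/day


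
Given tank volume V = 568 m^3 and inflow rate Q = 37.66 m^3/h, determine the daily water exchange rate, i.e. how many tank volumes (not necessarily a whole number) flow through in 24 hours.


Daily flow volume = 37.66 m^3/h * 24 h = 903.84 m^3/day
Exchanges = daily flow / tank volume = 903.84 / 568 = 1.59127 exchanges/day

1.59127 exchanges/day


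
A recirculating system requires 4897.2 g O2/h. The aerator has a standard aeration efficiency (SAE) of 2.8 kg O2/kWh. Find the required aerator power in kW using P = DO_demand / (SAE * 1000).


SAE in g O2/kWh = 2.8 * 1000 = 2800 g/kWh
P = DO_demand / SAE_g = 4897.2 / 2800 = 1.749 kW

1.749 kW


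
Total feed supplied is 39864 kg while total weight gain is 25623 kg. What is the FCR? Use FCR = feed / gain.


FCR = feed consumed / weight gained
FCR = 39864 kg / 25623 kg = 1.55579

1.55579


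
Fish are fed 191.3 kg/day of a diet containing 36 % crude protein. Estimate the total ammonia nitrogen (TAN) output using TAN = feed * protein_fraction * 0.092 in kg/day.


Protein in feed = 191.3 * 36/100 = 68.868 kg/day
TAN = protein * 0.092 = 68.868 * 0.092 = 6.335856 kg/day

6.335856 kg/day


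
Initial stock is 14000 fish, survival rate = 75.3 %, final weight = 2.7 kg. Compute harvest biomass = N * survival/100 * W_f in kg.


Survivors = 14000 * 75.3/100 = 10542 fish
Harvest biomass = survivors * W_f = 10542 * 2.7 = 28463.4 kg

28463.4 kg


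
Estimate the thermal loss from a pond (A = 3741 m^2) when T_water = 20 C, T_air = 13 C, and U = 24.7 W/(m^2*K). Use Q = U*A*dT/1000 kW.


Temperature difference dT = 20 - 13 = 7 K
Heat loss (W) = U * A * dT = 24.7 * 3741 * 7 = 646818.9 W
Convert to kW: 646818.9 / 1000 = 646.8189 kW

646.8189 kW


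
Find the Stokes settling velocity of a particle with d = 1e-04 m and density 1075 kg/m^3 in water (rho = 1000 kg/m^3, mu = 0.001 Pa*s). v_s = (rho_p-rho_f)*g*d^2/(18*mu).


Density difference: rho_p - rho_f = 1075 - 1000 = 75 kg/m^3
d^2 = (1e-04)^2 = 1e-08 m^2
Numerator = (rho_p - rho_f) * g * d^2 = 75 * 9.81 * 1e-08 = 7.3575e-06
Denominator = 18 * mu = 18 * 0.001 = 0.018
v_s = 7.3575e-06 / 0.018 = 4.0875e-04 m/s
Check: Re = rho_f * v_s * d / mu = 1000 * 4.0875e-04 * 1e-04 / 0.001 = 0.0409 < 1, so Stokes' law applies.

4.0875e-04 m/s


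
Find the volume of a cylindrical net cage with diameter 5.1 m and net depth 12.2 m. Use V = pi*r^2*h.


r = d/2 = 5.1/2 = 2.55 m
Base area = pi*r^2 = pi*2.55^2 = 20.428206 m^2
Volume = 20.428206 * 12.2 = 249.224 m^3

249.224 m^3


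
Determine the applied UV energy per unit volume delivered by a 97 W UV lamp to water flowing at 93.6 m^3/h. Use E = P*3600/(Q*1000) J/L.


Energy delivered per hour = 97 W * 3600 s = 349200 J/h
Volume treated per hour = 93.6 m^3/h * 1000 = 93600 L/h
dose = 349200 / 93600 = 3.73077 J/L

3.73077 J/L


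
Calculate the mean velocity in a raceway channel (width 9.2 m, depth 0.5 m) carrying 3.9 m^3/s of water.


Cross-sectional area = W * d = 9.2 * 0.5 = 4.6 m^2
Velocity = Q / A = 3.9 / 4.6 = 0.847826 m/s

0.847826 m/s


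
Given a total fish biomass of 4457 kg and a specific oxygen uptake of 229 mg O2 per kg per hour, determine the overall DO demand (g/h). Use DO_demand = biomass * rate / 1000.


Total O2 consumption (mg/h) = 4457 kg * 229 mg/(kg*h) = 1020653 mg/h
Convert to g/h: 1020653 / 1000 = 1020.653 g/h

1020.653 g/h


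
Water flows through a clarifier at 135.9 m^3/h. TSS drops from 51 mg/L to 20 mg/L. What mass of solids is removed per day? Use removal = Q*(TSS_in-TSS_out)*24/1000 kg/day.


Concentration drop: TSS_in - TSS_out = 51 - 20 = 31 mg/L
Hourly solids removed = Q * dTSS = 135.9 m^3/h * 31 mg/L = 4212.9 g/h  (m^3/h * mg/L = g/h)
Daily solids removed = 4212.9 * 24 = 101109.6 g/day
Convert g to kg: 101109.6 / 1000 = 101.1096 kg/day

101.1096 kg/day


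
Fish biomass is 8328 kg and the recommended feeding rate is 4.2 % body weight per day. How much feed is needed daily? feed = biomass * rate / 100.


Feeding rate fraction = 4.2% / 100 = 0.042
Daily feed = 8328 kg * 0.042 = 349.776 kg/day

349.776 kg/day


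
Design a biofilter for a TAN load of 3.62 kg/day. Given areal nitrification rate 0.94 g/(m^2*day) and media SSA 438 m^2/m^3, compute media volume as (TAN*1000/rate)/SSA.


A = 3.62*1000 / 0.94 = 3851.0638 m^2
V = 3851.0638 / 438 = 8.79238

8.79238 m^3


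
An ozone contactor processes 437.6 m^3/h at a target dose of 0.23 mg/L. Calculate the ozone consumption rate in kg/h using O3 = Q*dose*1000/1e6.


O3 demand (mg/h) = Q * dose * 1000 = 437.6 * 0.23 * 1000 = 100648 mg/h
Convert mg to kg: 100648 / 1e6 = 0.100648 kg/h

0.100648 kg/h


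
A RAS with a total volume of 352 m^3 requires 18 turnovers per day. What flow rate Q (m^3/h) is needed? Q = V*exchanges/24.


Daily recirculation volume = 352 m^3 * 18 = 6336 m^3/day
Flow rate Q = daily volume / 24 h = 6336 / 24 = 264 m^3/h

264 m^3/h


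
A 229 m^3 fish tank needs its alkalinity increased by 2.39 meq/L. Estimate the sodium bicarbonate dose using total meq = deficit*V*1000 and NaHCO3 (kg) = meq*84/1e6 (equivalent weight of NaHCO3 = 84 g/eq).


Tank volume in L = 229 m^3 * 1000 = 229000 L
Total meq required = 2.39 meq/L * 229000 L = 547310 meq
NaHCO3 mass = 547310 meq * 84 mg/meq / 1e6 = 45.974 kg

45.974 kg


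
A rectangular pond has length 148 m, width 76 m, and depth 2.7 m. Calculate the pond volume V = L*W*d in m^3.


Base area = L * W = 148 * 76 = 11248 m^2
Volume = area * depth = 11248 * 2.7 = 30369.6 m^3

30369.6 m^3


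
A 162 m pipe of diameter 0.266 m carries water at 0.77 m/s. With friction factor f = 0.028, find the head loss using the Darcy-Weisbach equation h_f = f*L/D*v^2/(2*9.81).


v^2 = 0.77^2 = 0.5929 m^2/s^2
L/D = 162/0.266 = 609.02256
h_f = f*(L/D)*v^2/(2g) = 0.028 * 609.02256 * 0.5929 / 19.62 = 0.515316 m

0.515316 m


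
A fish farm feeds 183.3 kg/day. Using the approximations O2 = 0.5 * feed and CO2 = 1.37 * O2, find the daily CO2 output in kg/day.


O2 = 183.3 * 0.5 = 91.65
CO2 = 91.65 * 1.37 = 125.5605

125.5605 kg/day


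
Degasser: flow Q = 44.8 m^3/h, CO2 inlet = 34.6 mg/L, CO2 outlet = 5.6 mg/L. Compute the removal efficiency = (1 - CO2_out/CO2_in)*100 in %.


CO2_out / CO2_in = 5.6 / 34.6 = 0.16184971
Fraction remaining = 0.16184971
efficiency = (1 - 0.16184971) * 100 = 83.815 %

83.815 %


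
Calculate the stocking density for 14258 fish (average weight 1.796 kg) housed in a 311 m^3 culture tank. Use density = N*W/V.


Total biomass = 14258 fish * 1.796 kg = 25607.368 kg
Density = total biomass / volume = 25607.368 / 311 = 82.3388 kg/m^3

82.3388 kg/m^3


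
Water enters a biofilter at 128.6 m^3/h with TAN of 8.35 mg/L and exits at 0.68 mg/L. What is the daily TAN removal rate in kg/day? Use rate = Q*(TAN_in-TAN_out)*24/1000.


Concentration drop: TAN_in - TAN_out = 8.35 - 0.68 = 7.67 mg/L
Hourly TAN removed = Q * dTAN = 128.6 m^3/h * 7.67 mg/L = 986.362 g/h  (m^3/h * mg/L = g/h)
Daily TAN removed = 986.362 * 24 = 23672.688 g/day
Convert to kg/day: 23672.688 / 1000 = 23.672688 kg/day

23.672688 kg/day


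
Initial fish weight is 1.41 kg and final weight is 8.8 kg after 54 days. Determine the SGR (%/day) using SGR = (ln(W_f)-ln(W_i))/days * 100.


ln(W_f) = ln(8.8) = 2.1747517
ln(W_i) = ln(1.41) = 0.3435897
ln(W_f) - ln(W_i) = 2.1747517 - 0.3435897 = 1.831162
SGR = 1.831162 / 54 * 100 = 3.39104 %/day

3.39104 %/day


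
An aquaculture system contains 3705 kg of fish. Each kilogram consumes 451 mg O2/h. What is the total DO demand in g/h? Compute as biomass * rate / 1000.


Total O2 consumption (mg/h) = 3705 kg * 451 mg/(kg*h) = 1670955 mg/h
Convert to g/h: 1670955 / 1000 = 1670.955 g/h

1670.955 g/h


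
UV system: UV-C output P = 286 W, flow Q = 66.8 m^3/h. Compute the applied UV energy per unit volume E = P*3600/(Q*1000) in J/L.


Energy delivered per hour = 286 W * 3600 s = 1029600 J/h
Volume treated per hour = 66.8 m^3/h * 1000 = 66800 L/h
dose = 1029600 / 66800 = 15.4132 J/L

15.4132 J/L


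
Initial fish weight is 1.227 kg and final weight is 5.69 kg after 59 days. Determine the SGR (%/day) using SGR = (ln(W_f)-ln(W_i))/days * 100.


ln(W_f) = ln(5.69) = 1.7387102
ln(W_i) = ln(1.227) = 0.20457217
ln(W_f) - ln(W_i) = 1.7387102 - 0.20457217 = 1.534138
SGR = 1.534138 / 59 * 100 = 2.60023 %/day

2.60023 %/day


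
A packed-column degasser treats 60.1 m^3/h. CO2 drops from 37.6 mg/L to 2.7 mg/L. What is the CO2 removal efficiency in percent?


CO2_out / CO2_in = 2.7 / 37.6 = 0.071808511
Fraction remaining = 0.071808511
efficiency = (1 - 0.071808511) * 100 = 92.8191 %

92.8191 %


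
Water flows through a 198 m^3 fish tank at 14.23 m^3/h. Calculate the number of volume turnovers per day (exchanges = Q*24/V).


Daily flow volume = 14.23 m^3/h * 24 h = 341.52 m^3/day
Exchanges = daily flow / tank volume = 341.52 / 198 = 1.72485 exchanges/day

1.72485 exchanges/day


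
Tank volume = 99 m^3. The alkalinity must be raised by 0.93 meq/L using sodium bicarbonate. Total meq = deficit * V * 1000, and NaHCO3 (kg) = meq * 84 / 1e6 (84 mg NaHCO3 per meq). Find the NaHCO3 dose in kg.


Tank volume in L = 99 m^3 * 1000 = 99000 L
Total meq required = 0.93 meq/L * 99000 L = 92070 meq
NaHCO3 mass = 92070 meq * 84 mg/meq / 1e6 = 7.73388 kg

7.73388 kg


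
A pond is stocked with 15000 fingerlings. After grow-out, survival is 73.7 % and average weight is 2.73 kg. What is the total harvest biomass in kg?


Survivors = 15000 * 73.7/100 = 11055 fish
Harvest biomass = survivors * W_f = 11055 * 2.73 = 30180.15 kg

30180.15 kg


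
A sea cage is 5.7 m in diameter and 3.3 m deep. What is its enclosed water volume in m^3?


r = d/2 = 5.7/2 = 2.85 m
Base area = pi*r^2 = pi*2.85^2 = 25.517586 m^2
Volume = 25.517586 * 3.3 = 84.208 m^3

84.208 m^3


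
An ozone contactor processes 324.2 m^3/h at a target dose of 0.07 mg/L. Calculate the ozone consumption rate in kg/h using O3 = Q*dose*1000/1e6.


O3 demand (mg/h) = Q * dose * 1000 = 324.2 * 0.07 * 1000 = 22694 mg/h
Convert mg to kg: 22694 / 1e6 = 0.022694 kg/h

0.022694 kg/h


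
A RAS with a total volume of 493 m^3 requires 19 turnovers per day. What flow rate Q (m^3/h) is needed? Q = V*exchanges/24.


Daily recirculation volume = 493 m^3 * 19 = 9367 m^3/day
Flow rate Q = daily volume / 24 h = 9367 / 24 = 390.292 m^3/h

390.292 m^3/h


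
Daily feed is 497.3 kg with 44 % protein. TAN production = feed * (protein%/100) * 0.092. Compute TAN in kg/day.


Protein in feed = 497.3 * 44/100 = 218.812 kg/day
TAN = protein * 0.092 = 218.812 * 0.092 = 20.130704 kg/day

20.130704 kg/day


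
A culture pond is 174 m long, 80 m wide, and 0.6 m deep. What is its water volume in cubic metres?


Base area = L * W = 174 * 80 = 13920 m^2
Volume = area * depth = 13920 * 0.6 = 8352 m^3

8352 m^3


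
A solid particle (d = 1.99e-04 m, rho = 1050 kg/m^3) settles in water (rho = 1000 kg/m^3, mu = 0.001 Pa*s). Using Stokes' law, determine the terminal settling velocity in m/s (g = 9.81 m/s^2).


Density difference: rho_p - rho_f = 1050 - 1000 = 50 kg/m^3
d^2 = (1.99e-04)^2 = 3.9601e-08 m^2
Numerator = (rho_p - rho_f) * g * d^2 = 50 * 9.81 * 3.9601e-08 = 1.9424291e-05
Denominator = 18 * mu = 18 * 0.001 = 0.018
v_s = 1.9424291e-05 / 0.018 = 0.00107913 m/s
Check: Re = rho_f * v_s * d / mu = 1000 * 0.00107913 * 1.99e-04 / 0.001 = 0.215 < 1, so Stokes' law applies.

0.00107913 m/s
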